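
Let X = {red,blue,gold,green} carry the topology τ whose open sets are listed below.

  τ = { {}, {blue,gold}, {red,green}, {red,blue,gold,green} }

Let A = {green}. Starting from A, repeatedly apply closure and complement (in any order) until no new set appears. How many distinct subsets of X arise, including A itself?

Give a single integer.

closure: X∖int(X∖A) = X∖{blue,gold} = {red,green}
Let k=closure and c=complement:
  1. A     = {green}
  2. kA    = {red,green}
  3. cA    = {red,blue,gold}
  4. ckA   = {blue,gold}
  5. kcA   = {red,blue,gold,green}
  6. ckcA  = {}
— saturated at 6

6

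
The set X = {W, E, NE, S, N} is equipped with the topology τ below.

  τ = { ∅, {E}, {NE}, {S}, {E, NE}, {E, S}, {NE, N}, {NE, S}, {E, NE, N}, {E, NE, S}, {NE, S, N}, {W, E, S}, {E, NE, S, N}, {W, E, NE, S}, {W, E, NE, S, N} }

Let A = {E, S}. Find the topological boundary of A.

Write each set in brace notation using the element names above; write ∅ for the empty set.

{W}

opens ⊆ A: ∅, {S}, {E}, {E, S}; union → int = {E, S}
complement {W, NE, N}; its interior {NE, N}; cl(A) = X∖{NE, N} = {W, E, S}
boundary = {W, E, S} ∖ {E, S} = {W}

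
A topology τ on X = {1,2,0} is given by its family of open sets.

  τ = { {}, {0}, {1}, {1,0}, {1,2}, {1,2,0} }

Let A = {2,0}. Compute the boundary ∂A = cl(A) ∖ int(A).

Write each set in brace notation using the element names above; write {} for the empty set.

{2}

U open, U⊆A: {}, {0}. int(A) = ⋃ = {0}
X∖A={1}, int(X∖A)={1}, hence cl(A)={2,0}
∂A: remove int from cl → {2}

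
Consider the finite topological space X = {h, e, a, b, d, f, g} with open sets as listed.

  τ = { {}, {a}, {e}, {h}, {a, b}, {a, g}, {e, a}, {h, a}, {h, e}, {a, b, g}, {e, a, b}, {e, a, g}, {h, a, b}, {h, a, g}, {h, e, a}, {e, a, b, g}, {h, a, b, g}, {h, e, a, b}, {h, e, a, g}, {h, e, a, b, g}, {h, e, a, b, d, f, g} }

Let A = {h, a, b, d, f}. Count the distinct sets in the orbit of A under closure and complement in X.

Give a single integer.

X∖A={e, g}, int(X∖A)={e}, hence cl(A)={h, a, b, d, f, g}
Orbit (k=closure, c=complement):
  1. A     = {h, a, b, d, f}
  2. kA    = {h, a, b, d, f, g}
  3. cA    = {e, g}
  4. ckA   = {e}
  5. kcA   = {e, d, f, g}
  6. kckA  = {e, d, f}
  7. ckcA  = {h, a, b}
  8. ckckA = {h, a, b, g}
(closed under both — stop)

8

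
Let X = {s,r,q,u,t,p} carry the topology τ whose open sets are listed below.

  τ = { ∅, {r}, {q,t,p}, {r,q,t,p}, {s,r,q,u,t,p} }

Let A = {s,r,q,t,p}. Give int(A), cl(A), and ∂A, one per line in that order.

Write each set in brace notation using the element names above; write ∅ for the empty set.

interior: largest open inside A is {r,q,t,p} (from ∅, {r}, {q,t,p}, {r,q,t,p})
cl via duality: int({u}) = ∅, so X∖∅ = {s,r,q,u,t,p}
cl∖int = {s,u}

int(A) = {r,q,t,p}
cl(A)  = {s,r,q,u,t,p}
∂A     = {s,u}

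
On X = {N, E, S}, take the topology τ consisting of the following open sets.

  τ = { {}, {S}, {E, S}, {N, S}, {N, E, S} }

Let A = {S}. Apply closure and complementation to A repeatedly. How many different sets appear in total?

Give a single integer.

4

closure: X∖int(X∖A) = X∖{} = {N, E, S}
Let k=closure and c=complement:
  1. A     = {S}
  2. kA    = {N, E, S}
  3. cA    = {N, E}
  4. ckA   = {}
— saturated at 4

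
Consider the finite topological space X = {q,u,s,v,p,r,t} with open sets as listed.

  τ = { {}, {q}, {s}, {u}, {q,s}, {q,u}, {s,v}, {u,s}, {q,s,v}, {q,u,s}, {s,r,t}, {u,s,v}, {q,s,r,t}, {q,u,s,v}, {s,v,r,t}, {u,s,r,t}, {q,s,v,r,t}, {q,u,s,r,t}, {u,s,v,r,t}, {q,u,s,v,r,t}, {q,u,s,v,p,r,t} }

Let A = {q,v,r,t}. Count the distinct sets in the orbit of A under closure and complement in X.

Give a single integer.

8

cl via duality: int({u,s,p}) = {u,s}, so X∖{u,s} = {q,v,p,r,t}
Write k for closure, c for complement:
  1. A     = {q,v,r,t}
  2. kA    = {q,v,p,r,t}
  3. cA    = {u,s,p}
  4. ckA   = {u,s}
  5. kcA   = {u,s,v,p,r,t}
  6. ckcA  = {q}
  7. kckcA = {q,p}
  8. ckckcA = {u,s,v,r,t}
applying k or c yields no new set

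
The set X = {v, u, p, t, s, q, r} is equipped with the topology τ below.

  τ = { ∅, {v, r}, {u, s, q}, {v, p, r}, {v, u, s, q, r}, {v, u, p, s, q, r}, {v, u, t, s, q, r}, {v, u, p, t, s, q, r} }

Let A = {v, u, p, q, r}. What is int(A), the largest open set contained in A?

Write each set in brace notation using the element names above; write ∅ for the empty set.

interior: largest open inside A is {v, p, r} (from ∅, {v, r}, {v, p, r})

{v, p, r}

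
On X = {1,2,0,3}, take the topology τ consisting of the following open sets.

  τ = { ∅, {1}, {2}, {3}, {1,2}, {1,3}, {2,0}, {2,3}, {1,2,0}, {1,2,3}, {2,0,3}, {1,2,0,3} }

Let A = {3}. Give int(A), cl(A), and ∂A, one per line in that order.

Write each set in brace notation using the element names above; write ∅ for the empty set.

open subsets of A: ∅, {3}; so int(A) = {3}
closure: X∖int(X∖A) = X∖{1,2,0} = {3}
∂A = {3} minus {3} = ∅

int(A) = {3}
cl(A)  = {3}
∂A     = ∅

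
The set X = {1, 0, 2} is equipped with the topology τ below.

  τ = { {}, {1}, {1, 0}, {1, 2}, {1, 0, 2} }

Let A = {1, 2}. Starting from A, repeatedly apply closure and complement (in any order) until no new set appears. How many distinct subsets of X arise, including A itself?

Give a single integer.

4

cl via duality: int({0}) = {}, so X∖{} = {1, 0, 2}
Write k for closure, c for complement:
  1. A     = {1, 2}
  2. kA    = {1, 0, 2}
  3. cA    = {0}
  4. ckA   = {}
applying k or c yields no new set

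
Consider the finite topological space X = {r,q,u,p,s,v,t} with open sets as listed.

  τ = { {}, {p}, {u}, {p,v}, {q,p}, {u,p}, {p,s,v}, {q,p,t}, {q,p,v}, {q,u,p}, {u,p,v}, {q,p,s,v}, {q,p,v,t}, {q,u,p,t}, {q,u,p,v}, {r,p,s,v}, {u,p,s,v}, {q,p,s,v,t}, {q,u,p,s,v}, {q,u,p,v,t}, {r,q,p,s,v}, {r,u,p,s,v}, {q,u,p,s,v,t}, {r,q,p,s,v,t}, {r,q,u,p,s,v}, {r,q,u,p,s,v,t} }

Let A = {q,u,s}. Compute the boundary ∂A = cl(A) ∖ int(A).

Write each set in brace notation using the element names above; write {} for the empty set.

{r,q,s,t}

open subsets of A: {}, {u}; so int(A) = {u}
closure: X∖int(X∖A) = X∖{p,v} = {r,q,u,s,t}
∂A = {r,q,u,s,t} minus {u} = {r,q,s,t}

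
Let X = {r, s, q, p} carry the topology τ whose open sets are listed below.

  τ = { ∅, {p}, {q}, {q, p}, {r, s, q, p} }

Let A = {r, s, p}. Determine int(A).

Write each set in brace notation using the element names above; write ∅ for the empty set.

{p}

opens ⊆ A: ∅, {p}; union → int = {p}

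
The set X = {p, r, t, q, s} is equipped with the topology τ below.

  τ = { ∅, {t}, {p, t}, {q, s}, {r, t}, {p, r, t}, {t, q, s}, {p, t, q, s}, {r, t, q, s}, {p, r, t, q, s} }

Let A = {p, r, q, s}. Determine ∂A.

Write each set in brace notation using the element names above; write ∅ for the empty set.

{p, r}

opens ⊆ A: ∅, {q, s}; union → int = {q, s}
complement {t}; its interior {t}; cl(A) = X∖{t} = {p, r, q, s}
boundary = {p, r, q, s} ∖ {q, s} = {p, r}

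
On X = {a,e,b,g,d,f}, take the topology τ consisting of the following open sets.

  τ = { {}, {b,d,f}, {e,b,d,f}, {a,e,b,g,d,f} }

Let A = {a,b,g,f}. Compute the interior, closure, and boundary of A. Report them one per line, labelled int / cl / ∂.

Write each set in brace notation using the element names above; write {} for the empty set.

opens ⊆ A: {}; union → int = {}
complement {e,d}; its interior {}; cl(A) = X∖{} = {a,e,b,g,d,f}
boundary = {a,e,b,g,d,f} ∖ {} = {a,e,b,g,d,f}

int(A) = {}
cl(A)  = {a,e,b,g,d,f}
∂A     = {a,e,b,g,d,f}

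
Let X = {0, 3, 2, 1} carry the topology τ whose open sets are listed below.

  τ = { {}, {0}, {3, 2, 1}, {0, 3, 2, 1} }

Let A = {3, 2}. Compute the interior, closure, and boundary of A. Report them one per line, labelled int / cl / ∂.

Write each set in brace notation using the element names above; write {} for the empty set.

interior: largest open inside A is {} (from {})
cl via duality: int({0, 1}) = {0}, so X∖{0} = {3, 2, 1}
cl∖int = {3, 2, 1}

int(A) = {}
cl(A)  = {3, 2, 1}
∂A     = {3, 2, 1}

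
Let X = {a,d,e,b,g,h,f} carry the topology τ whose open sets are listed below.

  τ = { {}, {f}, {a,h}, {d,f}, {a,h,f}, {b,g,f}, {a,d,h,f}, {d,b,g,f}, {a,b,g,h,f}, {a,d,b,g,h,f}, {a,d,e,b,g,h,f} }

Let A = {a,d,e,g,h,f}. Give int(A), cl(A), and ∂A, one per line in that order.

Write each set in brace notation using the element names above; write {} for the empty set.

opens ⊆ A: {}, {f}, {d,f}, {a,h}, {a,h,f}, {a,d,h,f}; union → int = {a,d,h,f}
complement {b}; its interior {}; cl(A) = X∖{} = {a,d,e,b,g,h,f}
boundary = {a,d,e,b,g,h,f} ∖ {a,d,h,f} = {e,b,g}

int(A) = {a,d,h,f}
cl(A)  = {a,d,e,b,g,h,f}
∂A     = {e,b,g}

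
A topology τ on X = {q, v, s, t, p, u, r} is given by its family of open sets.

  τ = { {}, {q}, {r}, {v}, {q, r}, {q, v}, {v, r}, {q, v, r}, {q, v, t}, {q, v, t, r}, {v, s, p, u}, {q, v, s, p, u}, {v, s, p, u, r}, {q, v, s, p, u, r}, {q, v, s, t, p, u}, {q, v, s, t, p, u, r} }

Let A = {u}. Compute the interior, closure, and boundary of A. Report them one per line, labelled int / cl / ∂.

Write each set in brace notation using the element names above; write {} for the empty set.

int(A) = {}
cl(A)  = {s, p, u}
∂A     = {s, p, u}

U open, U⊆A: {}. int(A) = ⋃ = {}
X∖A={q, v, s, t, p, r}, int(X∖A)={q, v, t, r}, hence cl(A)={s, p, u}
∂A: remove int from cl → {s, p, u}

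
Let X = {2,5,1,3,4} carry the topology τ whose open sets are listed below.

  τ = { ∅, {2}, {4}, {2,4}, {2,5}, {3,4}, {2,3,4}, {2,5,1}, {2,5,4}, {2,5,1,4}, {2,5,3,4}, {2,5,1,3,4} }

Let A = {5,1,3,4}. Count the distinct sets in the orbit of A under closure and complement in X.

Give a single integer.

complement {2}; its interior {2}; cl(A) = X∖{2} = {5,1,3,4}
With k = closure, c = complement:
  1. A     = {5,1,3,4}
  2. cA    = {2}
  3. kcA   = {2,5,1}
  4. ckcA  = {3,4}
k, c of each give nothing new

4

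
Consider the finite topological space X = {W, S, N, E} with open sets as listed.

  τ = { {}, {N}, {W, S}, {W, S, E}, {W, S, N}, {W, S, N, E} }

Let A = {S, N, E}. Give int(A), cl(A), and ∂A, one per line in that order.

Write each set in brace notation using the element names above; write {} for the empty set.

U open, U⊆A: {}, {N}. int(A) = ⋃ = {N}
X∖A={W}, int(X∖A)={}, hence cl(A)={W, S, N, E}
∂A: remove int from cl → {W, S, E}

int(A) = {N}
cl(A)  = {W, S, N, E}
∂A     = {W, S, E}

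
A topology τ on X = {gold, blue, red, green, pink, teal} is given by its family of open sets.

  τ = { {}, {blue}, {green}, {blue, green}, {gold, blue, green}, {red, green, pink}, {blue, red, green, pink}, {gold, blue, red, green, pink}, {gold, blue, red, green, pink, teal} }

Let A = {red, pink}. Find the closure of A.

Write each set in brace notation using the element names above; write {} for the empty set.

cl via duality: int({gold, blue, green, teal}) = {gold, blue, green}, so X∖{gold, blue, green} = {red, pink, teal}

{red, pink, teal}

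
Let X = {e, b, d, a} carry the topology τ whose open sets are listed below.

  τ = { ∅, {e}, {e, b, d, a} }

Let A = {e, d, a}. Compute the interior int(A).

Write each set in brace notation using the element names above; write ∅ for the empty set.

{e}

opens ⊆ A: ∅, {e}; union → int = {e}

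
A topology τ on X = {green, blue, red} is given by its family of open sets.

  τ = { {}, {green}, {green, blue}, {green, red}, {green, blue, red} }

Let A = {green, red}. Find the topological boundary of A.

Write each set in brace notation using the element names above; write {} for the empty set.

{blue}

open subsets of A: {}, {green}, {green, red}; so int(A) = {green, red}
closure: X∖int(X∖A) = X∖{} = {green, blue, red}
∂A = {green, blue, red} minus {green, red} = {blue}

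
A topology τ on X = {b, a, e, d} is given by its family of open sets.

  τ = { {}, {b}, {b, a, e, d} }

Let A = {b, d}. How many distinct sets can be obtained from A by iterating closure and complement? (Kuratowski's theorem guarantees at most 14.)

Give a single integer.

6

closure: X∖int(X∖A) = X∖{} = {b, a, e, d}
Let k=closure and c=complement:
  1. A     = {b, d}
  2. kA    = {b, a, e, d}
  3. cA    = {a, e}
  4. ckA   = {}
  5. kcA   = {a, e, d}
  6. ckcA  = {b}
— saturated at 6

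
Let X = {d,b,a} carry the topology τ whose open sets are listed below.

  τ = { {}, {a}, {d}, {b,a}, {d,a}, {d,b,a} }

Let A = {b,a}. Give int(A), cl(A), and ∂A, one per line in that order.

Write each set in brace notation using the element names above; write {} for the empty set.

U open, U⊆A: {}, {a}, {b,a}. int(A) = ⋃ = {b,a}
X∖A={d}, int(X∖A)={d}, hence cl(A)={b,a}
∂A: remove int from cl → {}

int(A) = {b,a}
cl(A)  = {b,a}
∂A     = {}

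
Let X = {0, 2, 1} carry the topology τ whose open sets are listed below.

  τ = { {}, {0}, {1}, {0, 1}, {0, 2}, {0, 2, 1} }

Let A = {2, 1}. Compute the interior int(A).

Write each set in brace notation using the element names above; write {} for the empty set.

{1}

opens ⊆ A: {}, {1}; union → int = {1}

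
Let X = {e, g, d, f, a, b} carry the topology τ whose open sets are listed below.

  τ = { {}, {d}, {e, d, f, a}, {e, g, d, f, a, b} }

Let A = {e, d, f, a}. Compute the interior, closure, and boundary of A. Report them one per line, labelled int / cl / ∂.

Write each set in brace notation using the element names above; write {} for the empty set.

int(A) = {e, d, f, a}
cl(A)  = {e, g, d, f, a, b}
∂A     = {g, b}

open subsets of A: {}, {d}, {e, d, f, a}; so int(A) = {e, d, f, a}
closure: X∖int(X∖A) = X∖{} = {e, g, d, f, a, b}
∂A = {e, g, d, f, a, b} minus {e, d, f, a} = {g, b}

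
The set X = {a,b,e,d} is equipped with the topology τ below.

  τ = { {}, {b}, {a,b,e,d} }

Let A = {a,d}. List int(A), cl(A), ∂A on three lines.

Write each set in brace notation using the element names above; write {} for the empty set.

int(A) = {}
cl(A)  = {a,e,d}
∂A     = {a,e,d}

U open, U⊆A: {}. int(A) = ⋃ = {}
X∖A={b,e}, int(X∖A)={b}, hence cl(A)={a,e,d}
∂A: remove int from cl → {a,e,d}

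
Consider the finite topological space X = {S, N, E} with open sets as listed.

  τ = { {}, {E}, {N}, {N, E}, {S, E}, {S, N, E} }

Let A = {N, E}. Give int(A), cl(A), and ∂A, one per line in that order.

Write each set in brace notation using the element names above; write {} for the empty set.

interior: largest open inside A is {N, E} (from {}, {E}, {N}, {N, E})
cl via duality: int({S}) = {}, so X∖{} = {S, N, E}
cl∖int = {S}

int(A) = {N, E}
cl(A)  = {S, N, E}
∂A     = {S}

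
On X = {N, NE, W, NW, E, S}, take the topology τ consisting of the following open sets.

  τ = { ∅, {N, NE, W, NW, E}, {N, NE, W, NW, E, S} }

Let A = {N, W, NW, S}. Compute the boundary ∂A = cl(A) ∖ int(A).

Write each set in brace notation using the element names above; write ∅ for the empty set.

U open, U⊆A: ∅. int(A) = ⋃ = ∅
X∖A={NE, E}, int(X∖A)=∅, hence cl(A)={N, NE, W, NW, E, S}
∂A: remove int from cl → {N, NE, W, NW, E, S}

{N, NE, W, NW, E, S}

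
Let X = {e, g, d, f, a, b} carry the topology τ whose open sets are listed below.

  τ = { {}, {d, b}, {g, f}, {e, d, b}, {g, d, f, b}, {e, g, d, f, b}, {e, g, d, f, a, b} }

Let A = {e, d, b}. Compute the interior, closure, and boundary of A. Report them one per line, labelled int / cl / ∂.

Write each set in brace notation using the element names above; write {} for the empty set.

int(A) = {e, d, b}
cl(A)  = {e, d, a, b}
∂A     = {a}

open subsets of A: {}, {d, b}, {e, d, b}; so int(A) = {e, d, b}
closure: X∖int(X∖A) = X∖{g, f} = {e, d, a, b}
∂A = {e, d, a, b} minus {e, d, b} = {a}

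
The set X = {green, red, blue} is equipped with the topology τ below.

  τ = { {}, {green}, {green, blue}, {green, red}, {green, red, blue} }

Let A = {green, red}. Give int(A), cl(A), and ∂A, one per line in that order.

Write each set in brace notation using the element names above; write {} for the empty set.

int(A) = {green, red}
cl(A)  = {green, red, blue}
∂A     = {blue}

U open, U⊆A: {}, {green}, {green, red}. int(A) = ⋃ = {green, red}
X∖A={blue}, int(X∖A)={}, hence cl(A)={green, red, blue}
∂A: remove int from cl → {blue}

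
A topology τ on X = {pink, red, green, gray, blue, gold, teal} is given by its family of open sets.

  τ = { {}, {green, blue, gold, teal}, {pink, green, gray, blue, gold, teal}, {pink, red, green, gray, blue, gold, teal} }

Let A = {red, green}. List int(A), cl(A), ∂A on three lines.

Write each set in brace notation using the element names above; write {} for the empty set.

int(A) = {}
cl(A)  = {pink, red, green, gray, blue, gold, teal}
∂A     = {pink, red, green, gray, blue, gold, teal}

interior: largest open inside A is {} (from {})
cl via duality: int({pink, gray, blue, gold, teal}) = {}, so X∖{} = {pink, red, green, gray, blue, gold, teal}
cl∖int = {pink, red, green, gray, blue, gold, teal}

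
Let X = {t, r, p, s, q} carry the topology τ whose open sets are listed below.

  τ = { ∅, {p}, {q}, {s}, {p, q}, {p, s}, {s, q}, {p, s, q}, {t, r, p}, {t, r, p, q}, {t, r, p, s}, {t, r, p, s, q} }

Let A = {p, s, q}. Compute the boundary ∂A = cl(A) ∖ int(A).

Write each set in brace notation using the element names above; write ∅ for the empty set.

opens ⊆ A: ∅, {q}, {s}, {p}, {s, q}, {p, s}, {p, q}, {p, s, q}; union → int = {p, s, q}
complement {t, r}; its interior ∅; cl(A) = X∖∅ = {t, r, p, s, q}
boundary = {t, r, p, s, q} ∖ {p, s, q} = {t, r}

{t, r}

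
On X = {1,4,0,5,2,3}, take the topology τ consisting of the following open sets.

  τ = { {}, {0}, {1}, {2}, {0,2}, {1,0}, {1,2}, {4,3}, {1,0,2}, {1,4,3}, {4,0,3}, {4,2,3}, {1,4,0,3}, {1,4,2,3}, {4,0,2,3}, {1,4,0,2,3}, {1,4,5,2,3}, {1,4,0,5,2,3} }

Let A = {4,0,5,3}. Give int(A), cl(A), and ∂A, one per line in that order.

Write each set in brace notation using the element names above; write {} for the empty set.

int(A) = {4,0,3}
cl(A)  = {4,0,5,3}
∂A     = {5}

U open, U⊆A: {}, {0}, {4,3}, {4,0,3}. int(A) = ⋃ = {4,0,3}
X∖A={1,2}, int(X∖A)={1,2}, hence cl(A)={4,0,5,3}
∂A: remove int from cl → {5}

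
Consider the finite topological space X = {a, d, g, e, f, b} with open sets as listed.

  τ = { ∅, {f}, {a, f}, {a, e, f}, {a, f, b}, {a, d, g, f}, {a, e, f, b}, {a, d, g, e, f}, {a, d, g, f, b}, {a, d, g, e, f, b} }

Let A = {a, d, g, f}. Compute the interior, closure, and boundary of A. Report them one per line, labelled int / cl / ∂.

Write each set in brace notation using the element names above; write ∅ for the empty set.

int(A) = {a, d, g, f}
cl(A)  = {a, d, g, e, f, b}
∂A     = {e, b}

interior: largest open inside A is {a, d, g, f} (from ∅, {f}, {a, f}, {a, d, g, f})
cl via duality: int({e, b}) = ∅, so X∖∅ = {a, d, g, e, f, b}
cl∖int = {e, b}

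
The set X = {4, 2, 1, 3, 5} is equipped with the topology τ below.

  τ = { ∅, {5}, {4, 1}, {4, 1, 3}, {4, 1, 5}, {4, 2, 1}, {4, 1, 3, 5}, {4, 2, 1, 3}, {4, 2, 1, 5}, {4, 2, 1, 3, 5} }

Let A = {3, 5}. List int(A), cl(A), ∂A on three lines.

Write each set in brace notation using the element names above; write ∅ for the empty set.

int(A) = {5}
cl(A)  = {3, 5}
∂A     = {3}

interior: largest open inside A is {5} (from ∅, {5})
cl via duality: int({4, 2, 1}) = {4, 2, 1}, so X∖{4, 2, 1} = {3, 5}
cl∖int = {3}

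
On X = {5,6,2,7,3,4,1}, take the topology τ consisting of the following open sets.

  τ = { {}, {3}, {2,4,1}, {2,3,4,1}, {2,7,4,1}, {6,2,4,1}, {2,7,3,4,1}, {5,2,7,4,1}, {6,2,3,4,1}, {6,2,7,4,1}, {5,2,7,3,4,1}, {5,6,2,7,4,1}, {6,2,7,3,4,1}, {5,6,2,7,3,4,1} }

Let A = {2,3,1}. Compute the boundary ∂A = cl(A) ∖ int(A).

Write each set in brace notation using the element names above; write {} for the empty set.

{5,6,2,7,4,1}

opens ⊆ A: {}, {3}; union → int = {3}
complement {5,6,7,4}; its interior {}; cl(A) = X∖{} = {5,6,2,7,3,4,1}
boundary = {5,6,2,7,3,4,1} ∖ {3} = {5,6,2,7,4,1}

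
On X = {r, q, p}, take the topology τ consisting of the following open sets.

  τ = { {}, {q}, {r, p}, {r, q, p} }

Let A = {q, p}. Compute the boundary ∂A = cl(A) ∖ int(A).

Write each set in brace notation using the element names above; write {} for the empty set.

{r, p}

interior: largest open inside A is {q} (from {}, {q})
cl via duality: int({r}) = {}, so X∖{} = {r, q, p}
cl∖int = {r, p}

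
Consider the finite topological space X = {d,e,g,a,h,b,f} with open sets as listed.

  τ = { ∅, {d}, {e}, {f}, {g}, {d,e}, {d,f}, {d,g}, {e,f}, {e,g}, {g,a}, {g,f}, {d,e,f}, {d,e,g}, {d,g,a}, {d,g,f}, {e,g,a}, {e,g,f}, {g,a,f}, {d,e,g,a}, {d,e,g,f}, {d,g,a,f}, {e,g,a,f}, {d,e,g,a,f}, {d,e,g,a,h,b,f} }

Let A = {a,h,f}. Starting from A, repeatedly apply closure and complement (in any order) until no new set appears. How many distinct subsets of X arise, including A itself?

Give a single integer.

cl via duality: int({d,e,g,b}) = {d,e,g}, so X∖{d,e,g} = {a,h,b,f}
Write k for closure, c for complement:
  1. A     = {a,h,f}
  2. kA    = {a,h,b,f}
  3. cA    = {d,e,g,b}
  4. ckA   = {d,e,g}
  5. kcA   = {d,e,g,a,h,b}
  6. ckcA  = {f}
  7. kckcA = {h,b,f}
  8. ckckcA = {d,e,g,a}
applying k or c yields no new set

8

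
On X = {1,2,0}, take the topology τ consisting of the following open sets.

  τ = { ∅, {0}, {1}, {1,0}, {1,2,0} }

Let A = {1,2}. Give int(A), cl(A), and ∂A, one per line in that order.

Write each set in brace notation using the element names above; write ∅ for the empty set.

int(A) = {1}
cl(A)  = {1,2}
∂A     = {2}

U open, U⊆A: ∅, {1}. int(A) = ⋃ = {1}
X∖A={0}, int(X∖A)={0}, hence cl(A)={1,2}
∂A: remove int from cl → {2}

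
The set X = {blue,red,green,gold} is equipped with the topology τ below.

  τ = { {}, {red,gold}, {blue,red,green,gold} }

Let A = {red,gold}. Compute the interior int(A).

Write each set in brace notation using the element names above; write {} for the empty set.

open subsets of A: {}, {red,gold}; so int(A) = {red,gold}

{red,gold}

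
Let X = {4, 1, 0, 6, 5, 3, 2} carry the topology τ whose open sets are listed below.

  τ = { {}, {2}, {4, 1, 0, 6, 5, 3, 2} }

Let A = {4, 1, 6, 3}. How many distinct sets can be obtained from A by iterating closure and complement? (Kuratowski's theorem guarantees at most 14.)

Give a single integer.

cl via duality: int({0, 5, 2}) = {2}, so X∖{2} = {4, 1, 0, 6, 5, 3}
Write k for closure, c for complement:
  1. A     = {4, 1, 6, 3}
  2. kA    = {4, 1, 0, 6, 5, 3}
  3. cA    = {0, 5, 2}
  4. ckA   = {2}
  5. kcA   = {4, 1, 0, 6, 5, 3, 2}
  6. ckcA  = {}
applying k or c yields no new set

6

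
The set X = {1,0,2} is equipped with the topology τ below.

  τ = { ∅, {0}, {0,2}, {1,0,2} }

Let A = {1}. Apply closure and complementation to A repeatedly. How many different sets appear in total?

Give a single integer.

closure: X∖int(X∖A) = X∖{0,2} = {1}
Let k=closure and c=complement:
  1. A     = {1}
  2. cA    = {0,2}
  3. kcA   = {1,0,2}
  4. ckcA  = ∅
— saturated at 4

4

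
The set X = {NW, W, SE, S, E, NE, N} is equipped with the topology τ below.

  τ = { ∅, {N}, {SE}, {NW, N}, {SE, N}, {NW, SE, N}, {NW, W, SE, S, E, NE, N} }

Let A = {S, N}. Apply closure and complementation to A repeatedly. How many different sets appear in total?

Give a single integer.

complement {NW, W, SE, E, NE}; its interior {SE}; cl(A) = X∖{SE} = {NW, W, S, E, NE, N}
With k = closure, c = complement:
  1. A     = {S, N}
  2. kA    = {NW, W, S, E, NE, N}
  3. cA    = {NW, W, SE, E, NE}
  4. ckA   = {SE}
  5. kcA   = {NW, W, SE, S, E, NE}
  6. kckA  = {W, SE, S, E, NE}
  7. ckcA  = {N}
  8. ckckA = {NW, N}
k, c of each give nothing new

8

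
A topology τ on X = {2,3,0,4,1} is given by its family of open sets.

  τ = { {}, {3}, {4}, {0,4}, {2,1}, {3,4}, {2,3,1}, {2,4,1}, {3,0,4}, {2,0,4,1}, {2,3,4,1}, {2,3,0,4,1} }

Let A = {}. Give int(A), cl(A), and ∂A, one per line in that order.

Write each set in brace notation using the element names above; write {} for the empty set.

open subsets of A: {}; so int(A) = {}
closure: X∖int(X∖A) = X∖{2,3,0,4,1} = {}
∂A = {} minus {} = {}

int(A) = {}
cl(A)  = {}
∂A     = {}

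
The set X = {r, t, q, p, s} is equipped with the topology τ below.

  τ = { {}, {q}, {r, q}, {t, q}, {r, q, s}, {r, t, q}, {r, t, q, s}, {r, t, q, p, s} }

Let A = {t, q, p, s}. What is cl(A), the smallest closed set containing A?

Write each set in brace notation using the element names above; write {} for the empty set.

X∖A={r}, int(X∖A)={}, hence cl(A)={r, t, q, p, s}

{r, t, q, p, s}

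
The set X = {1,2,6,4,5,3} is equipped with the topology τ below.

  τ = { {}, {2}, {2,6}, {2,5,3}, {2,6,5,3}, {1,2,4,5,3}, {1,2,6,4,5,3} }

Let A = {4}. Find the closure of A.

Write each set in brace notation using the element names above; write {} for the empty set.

closure: X∖int(X∖A) = X∖{2,6,5,3} = {1,4}

{1,4}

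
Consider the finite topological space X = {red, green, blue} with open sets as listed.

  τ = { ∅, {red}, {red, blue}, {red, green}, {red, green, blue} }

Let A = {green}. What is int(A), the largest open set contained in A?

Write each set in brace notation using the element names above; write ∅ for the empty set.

opens ⊆ A: ∅; union → int = ∅

∅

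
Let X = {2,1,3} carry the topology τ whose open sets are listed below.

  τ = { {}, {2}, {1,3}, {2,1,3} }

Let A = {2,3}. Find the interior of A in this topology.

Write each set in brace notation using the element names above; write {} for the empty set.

{2}

opens ⊆ A: {}, {2}; union → int = {2}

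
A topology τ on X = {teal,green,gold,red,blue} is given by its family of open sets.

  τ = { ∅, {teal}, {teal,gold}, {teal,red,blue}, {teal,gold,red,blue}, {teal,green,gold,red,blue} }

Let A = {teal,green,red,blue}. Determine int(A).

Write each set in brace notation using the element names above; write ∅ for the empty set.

{teal,red,blue}

U open, U⊆A: ∅, {teal}, {teal,red,blue}. int(A) = ⋃ = {teal,red,blue}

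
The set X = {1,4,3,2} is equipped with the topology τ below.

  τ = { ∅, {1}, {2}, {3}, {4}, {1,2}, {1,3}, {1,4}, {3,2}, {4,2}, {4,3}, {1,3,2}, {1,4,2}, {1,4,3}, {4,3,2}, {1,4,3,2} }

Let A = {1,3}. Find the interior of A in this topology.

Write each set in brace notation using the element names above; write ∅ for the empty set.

opens ⊆ A: ∅, {1}, {3}, {1,3}; union → int = {1,3}

{1,3}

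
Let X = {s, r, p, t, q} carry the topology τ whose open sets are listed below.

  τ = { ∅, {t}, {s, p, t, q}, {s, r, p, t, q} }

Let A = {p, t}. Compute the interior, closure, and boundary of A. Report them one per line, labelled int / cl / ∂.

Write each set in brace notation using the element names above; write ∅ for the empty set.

int(A) = {t}
cl(A)  = {s, r, p, t, q}
∂A     = {s, r, p, q}

opens ⊆ A: ∅, {t}; union → int = {t}
complement {s, r, q}; its interior ∅; cl(A) = X∖∅ = {s, r, p, t, q}
boundary = {s, r, p, t, q} ∖ {t} = {s, r, p, q}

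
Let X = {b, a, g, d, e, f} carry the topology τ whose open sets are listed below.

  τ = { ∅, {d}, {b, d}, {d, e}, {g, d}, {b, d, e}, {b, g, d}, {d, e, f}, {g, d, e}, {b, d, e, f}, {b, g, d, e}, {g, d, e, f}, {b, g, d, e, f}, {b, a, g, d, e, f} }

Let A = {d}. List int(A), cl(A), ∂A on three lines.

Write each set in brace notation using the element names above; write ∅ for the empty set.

int(A) = {d}
cl(A)  = {b, a, g, d, e, f}
∂A     = {b, a, g, e, f}

open subsets of A: ∅, {d}; so int(A) = {d}
closure: X∖int(X∖A) = X∖∅ = {b, a, g, d, e, f}
∂A = {b, a, g, d, e, f} minus {d} = {b, a, g, e, f}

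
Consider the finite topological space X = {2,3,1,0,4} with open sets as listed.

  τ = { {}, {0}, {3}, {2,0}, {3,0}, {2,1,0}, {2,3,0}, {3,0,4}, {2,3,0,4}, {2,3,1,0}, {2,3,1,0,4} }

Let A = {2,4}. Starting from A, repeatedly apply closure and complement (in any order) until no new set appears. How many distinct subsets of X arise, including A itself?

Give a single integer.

6

closure: X∖int(X∖A) = X∖{3,0} = {2,1,4}
Let k=closure and c=complement:
  1. A     = {2,4}
  2. kA    = {2,1,4}
  3. cA    = {3,1,0}
  4. ckA   = {3,0}
  5. kcA   = {2,3,1,0,4}
  6. ckcA  = {}
— saturated at 6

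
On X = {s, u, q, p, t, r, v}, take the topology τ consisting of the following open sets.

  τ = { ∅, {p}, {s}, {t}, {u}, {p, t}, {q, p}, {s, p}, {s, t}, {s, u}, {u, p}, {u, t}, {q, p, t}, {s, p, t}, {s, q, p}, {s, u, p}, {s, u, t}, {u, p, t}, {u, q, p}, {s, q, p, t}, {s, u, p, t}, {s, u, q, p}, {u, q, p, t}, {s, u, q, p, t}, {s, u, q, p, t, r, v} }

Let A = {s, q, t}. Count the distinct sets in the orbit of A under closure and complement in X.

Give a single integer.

complement {u, p, r, v}; its interior {u, p}; cl(A) = X∖{u, p} = {s, q, t, r, v}
With k = closure, c = complement:
  1. A     = {s, q, t}
  2. kA    = {s, q, t, r, v}
  3. cA    = {u, p, r, v}
  4. ckA   = {u, p}
  5. kcA   = {u, q, p, r, v}
  6. ckcA  = {s, t}
  7. kckcA = {s, t, r, v}
  8. ckckcA = {u, q, p}
k, c of each give nothing new

8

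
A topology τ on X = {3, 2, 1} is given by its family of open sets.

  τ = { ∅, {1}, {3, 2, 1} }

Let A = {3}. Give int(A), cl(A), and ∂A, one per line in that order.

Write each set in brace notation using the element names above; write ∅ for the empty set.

int(A) = ∅
cl(A)  = {3, 2}
∂A     = {3, 2}

open subsets of A: ∅; so int(A) = ∅
closure: X∖int(X∖A) = X∖{1} = {3, 2}
∂A = {3, 2} minus ∅ = {3, 2}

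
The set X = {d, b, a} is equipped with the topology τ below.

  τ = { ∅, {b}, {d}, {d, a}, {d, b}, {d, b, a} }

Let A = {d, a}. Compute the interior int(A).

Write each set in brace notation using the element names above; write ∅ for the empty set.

{d, a}

open subsets of A: ∅, {d}, {d, a}; so int(A) = {d, a}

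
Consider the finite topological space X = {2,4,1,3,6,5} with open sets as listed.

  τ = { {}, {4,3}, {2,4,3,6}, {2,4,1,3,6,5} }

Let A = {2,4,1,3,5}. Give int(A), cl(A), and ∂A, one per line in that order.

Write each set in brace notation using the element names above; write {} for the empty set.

open subsets of A: {}, {4,3}; so int(A) = {4,3}
closure: X∖int(X∖A) = X∖{} = {2,4,1,3,6,5}
∂A = {2,4,1,3,6,5} minus {4,3} = {2,1,6,5}

int(A) = {4,3}
cl(A)  = {2,4,1,3,6,5}
∂A     = {2,1,6,5}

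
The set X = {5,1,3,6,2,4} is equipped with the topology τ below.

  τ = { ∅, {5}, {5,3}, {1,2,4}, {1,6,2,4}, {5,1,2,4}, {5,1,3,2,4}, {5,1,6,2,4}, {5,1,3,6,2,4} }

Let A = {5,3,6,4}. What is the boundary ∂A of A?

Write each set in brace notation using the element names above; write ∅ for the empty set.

U open, U⊆A: ∅, {5}, {5,3}. int(A) = ⋃ = {5,3}
X∖A={1,2}, int(X∖A)=∅, hence cl(A)={5,1,3,6,2,4}
∂A: remove int from cl → {1,6,2,4}

{1,6,2,4}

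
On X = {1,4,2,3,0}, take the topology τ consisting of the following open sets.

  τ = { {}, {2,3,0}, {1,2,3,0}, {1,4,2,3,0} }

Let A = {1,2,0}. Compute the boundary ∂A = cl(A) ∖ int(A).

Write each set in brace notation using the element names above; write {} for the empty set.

U open, U⊆A: {}. int(A) = ⋃ = {}
X∖A={4,3}, int(X∖A)={}, hence cl(A)={1,4,2,3,0}
∂A: remove int from cl → {1,4,2,3,0}

{1,4,2,3,0}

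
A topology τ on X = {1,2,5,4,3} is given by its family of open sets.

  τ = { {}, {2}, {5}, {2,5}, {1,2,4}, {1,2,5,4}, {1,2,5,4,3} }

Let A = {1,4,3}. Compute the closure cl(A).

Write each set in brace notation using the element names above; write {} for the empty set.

{1,4,3}

complement {2,5}; its interior {2,5}; cl(A) = X∖{2,5} = {1,4,3}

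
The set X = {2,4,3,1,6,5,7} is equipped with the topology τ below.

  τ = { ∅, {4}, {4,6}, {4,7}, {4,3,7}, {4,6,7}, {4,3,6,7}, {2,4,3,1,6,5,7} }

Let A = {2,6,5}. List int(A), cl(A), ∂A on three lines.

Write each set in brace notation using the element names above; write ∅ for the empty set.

int(A) = ∅
cl(A)  = {2,1,6,5}
∂A     = {2,1,6,5}

opens ⊆ A: ∅; union → int = ∅
complement {4,3,1,7}; its interior {4,3,7}; cl(A) = X∖{4,3,7} = {2,1,6,5}
boundary = {2,1,6,5} ∖ ∅ = {2,1,6,5}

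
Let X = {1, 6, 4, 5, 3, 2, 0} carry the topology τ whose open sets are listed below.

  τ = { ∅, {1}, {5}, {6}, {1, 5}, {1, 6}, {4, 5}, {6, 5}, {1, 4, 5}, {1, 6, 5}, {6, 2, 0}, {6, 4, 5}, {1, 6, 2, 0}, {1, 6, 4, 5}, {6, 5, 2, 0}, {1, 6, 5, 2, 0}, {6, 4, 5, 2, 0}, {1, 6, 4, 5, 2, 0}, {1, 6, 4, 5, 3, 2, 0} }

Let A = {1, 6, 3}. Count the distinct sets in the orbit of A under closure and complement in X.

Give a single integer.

8

cl via duality: int({4, 5, 2, 0}) = {4, 5}, so X∖{4, 5} = {1, 6, 3, 2, 0}
Write k for closure, c for complement:
  1. A     = {1, 6, 3}
  2. kA    = {1, 6, 3, 2, 0}
  3. cA    = {4, 5, 2, 0}
  4. ckA   = {4, 5}
  5. kcA   = {4, 5, 3, 2, 0}
  6. kckA  = {4, 5, 3}
  7. ckcA  = {1, 6}
  8. ckckA = {1, 6, 2, 0}
applying k or c yields no new set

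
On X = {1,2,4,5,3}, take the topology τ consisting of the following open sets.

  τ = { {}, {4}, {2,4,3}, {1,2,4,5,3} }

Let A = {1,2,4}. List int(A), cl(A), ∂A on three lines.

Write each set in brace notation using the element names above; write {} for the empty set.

open subsets of A: {}, {4}; so int(A) = {4}
closure: X∖int(X∖A) = X∖{} = {1,2,4,5,3}
∂A = {1,2,4,5,3} minus {4} = {1,2,5,3}

int(A) = {4}
cl(A)  = {1,2,4,5,3}
∂A     = {1,2,5,3}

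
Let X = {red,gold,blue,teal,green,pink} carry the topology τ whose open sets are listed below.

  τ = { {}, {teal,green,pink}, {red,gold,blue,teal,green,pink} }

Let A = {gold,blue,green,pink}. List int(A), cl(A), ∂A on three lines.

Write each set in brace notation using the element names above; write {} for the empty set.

opens ⊆ A: {}; union → int = {}
complement {red,teal}; its interior {}; cl(A) = X∖{} = {red,gold,blue,teal,green,pink}
boundary = {red,gold,blue,teal,green,pink} ∖ {} = {red,gold,blue,teal,green,pink}

int(A) = {}
cl(A)  = {red,gold,blue,teal,green,pink}
∂A     = {red,gold,blue,teal,green,pink}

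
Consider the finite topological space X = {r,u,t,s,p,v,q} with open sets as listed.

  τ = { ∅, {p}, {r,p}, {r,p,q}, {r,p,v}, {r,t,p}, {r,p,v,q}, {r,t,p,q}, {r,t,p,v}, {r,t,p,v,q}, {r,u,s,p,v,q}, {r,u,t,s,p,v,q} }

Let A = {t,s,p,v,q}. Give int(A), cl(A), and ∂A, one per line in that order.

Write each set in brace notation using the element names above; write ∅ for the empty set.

int(A) = {p}
cl(A)  = {r,u,t,s,p,v,q}
∂A     = {r,u,t,s,v,q}

U open, U⊆A: ∅, {p}. int(A) = ⋃ = {p}
X∖A={r,u}, int(X∖A)=∅, hence cl(A)={r,u,t,s,p,v,q}
∂A: remove int from cl → {r,u,t,s,v,q}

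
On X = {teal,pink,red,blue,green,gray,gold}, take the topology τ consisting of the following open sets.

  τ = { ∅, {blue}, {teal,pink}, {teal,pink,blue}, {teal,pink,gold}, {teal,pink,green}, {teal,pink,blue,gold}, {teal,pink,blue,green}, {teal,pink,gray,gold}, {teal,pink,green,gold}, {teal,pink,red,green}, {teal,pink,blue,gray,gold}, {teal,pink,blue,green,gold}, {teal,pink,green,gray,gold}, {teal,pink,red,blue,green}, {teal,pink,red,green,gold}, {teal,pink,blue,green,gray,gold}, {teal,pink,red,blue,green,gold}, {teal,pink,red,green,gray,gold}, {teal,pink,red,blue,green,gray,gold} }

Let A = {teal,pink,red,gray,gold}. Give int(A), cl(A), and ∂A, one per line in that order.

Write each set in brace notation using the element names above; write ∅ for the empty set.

opens ⊆ A: ∅, {teal,pink}, {teal,pink,gold}, {teal,pink,gray,gold}; union → int = {teal,pink,gray,gold}
complement {blue,green}; its interior {blue}; cl(A) = X∖{blue} = {teal,pink,red,green,gray,gold}
boundary = {teal,pink,red,green,gray,gold} ∖ {teal,pink,gray,gold} = {red,green}

int(A) = {teal,pink,gray,gold}
cl(A)  = {teal,pink,red,green,gray,gold}
∂A     = {red,green}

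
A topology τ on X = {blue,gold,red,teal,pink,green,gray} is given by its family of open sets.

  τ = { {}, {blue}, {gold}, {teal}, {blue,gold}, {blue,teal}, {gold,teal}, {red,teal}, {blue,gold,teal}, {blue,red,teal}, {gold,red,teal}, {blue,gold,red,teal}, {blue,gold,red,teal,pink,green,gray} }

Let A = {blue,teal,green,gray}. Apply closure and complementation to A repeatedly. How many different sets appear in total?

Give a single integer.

8

complement {gold,red,pink}; its interior {gold}; cl(A) = X∖{gold} = {blue,red,teal,pink,green,gray}
With k = closure, c = complement:
  1. A     = {blue,teal,green,gray}
  2. kA    = {blue,red,teal,pink,green,gray}
  3. cA    = {gold,red,pink}
  4. ckA   = {gold}
  5. kcA   = {gold,red,pink,green,gray}
  6. kckA  = {gold,pink,green,gray}
  7. ckcA  = {blue,teal}
  8. ckckA = {blue,red,teal}
k, c of each give nothing new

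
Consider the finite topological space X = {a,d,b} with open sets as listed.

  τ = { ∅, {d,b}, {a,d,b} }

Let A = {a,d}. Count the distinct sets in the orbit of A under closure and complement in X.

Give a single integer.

4

complement {b}; its interior ∅; cl(A) = X∖∅ = {a,d,b}
With k = closure, c = complement:
  1. A     = {a,d}
  2. kA    = {a,d,b}
  3. cA    = {b}
  4. ckA   = ∅
k, c of each give nothing new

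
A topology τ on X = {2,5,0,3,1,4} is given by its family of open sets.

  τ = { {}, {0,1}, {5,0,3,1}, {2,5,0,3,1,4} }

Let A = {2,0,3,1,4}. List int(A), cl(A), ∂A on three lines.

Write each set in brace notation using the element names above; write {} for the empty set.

open subsets of A: {}, {0,1}; so int(A) = {0,1}
closure: X∖int(X∖A) = X∖{} = {2,5,0,3,1,4}
∂A = {2,5,0,3,1,4} minus {0,1} = {2,5,3,4}

int(A) = {0,1}
cl(A)  = {2,5,0,3,1,4}
∂A     = {2,5,3,4}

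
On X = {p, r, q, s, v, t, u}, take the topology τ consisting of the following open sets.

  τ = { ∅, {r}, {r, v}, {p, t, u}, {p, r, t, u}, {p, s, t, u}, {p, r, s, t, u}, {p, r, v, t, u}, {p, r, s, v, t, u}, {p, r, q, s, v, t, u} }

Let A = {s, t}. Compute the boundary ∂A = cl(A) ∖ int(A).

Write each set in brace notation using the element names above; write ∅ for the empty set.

{p, q, s, t, u}

open subsets of A: ∅; so int(A) = ∅
closure: X∖int(X∖A) = X∖{r, v} = {p, q, s, t, u}
∂A = {p, q, s, t, u} minus ∅ = {p, q, s, t, u}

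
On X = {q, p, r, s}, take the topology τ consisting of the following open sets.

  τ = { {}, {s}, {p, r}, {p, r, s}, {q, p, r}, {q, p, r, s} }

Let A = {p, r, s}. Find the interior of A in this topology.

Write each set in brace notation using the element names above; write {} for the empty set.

{p, r, s}

opens ⊆ A: {}, {s}, {p, r}, {p, r, s}; union → int = {p, r, s}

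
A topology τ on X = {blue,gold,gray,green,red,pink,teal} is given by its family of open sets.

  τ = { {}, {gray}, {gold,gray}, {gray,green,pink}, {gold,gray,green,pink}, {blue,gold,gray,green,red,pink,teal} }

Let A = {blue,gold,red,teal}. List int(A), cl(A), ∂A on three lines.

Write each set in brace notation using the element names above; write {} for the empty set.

int(A) = {}
cl(A)  = {blue,gold,red,teal}
∂A     = {blue,gold,red,teal}

opens ⊆ A: {}; union → int = {}
complement {gray,green,pink}; its interior {gray,green,pink}; cl(A) = X∖{gray,green,pink} = {blue,gold,red,teal}
boundary = {blue,gold,red,teal} ∖ {} = {blue,gold,red,teal}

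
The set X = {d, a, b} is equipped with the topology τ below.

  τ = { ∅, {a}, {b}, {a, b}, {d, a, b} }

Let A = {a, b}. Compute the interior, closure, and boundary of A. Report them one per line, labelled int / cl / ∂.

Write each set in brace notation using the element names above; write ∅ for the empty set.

interior: largest open inside A is {a, b} (from ∅, {b}, {a}, {a, b})
cl via duality: int({d}) = ∅, so X∖∅ = {d, a, b}
cl∖int = {d}

int(A) = {a, b}
cl(A)  = {d, a, b}
∂A     = {d}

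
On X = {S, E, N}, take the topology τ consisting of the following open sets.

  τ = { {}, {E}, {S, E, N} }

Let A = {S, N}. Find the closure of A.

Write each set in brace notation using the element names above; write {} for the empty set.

{S, N}

X∖A={E}, int(X∖A)={E}, hence cl(A)={S, N}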